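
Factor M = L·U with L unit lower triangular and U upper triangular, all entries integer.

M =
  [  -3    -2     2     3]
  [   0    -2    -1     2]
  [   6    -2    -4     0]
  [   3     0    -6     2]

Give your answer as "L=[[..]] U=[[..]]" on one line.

  row1 -= 0·row0 → [0,-2,-1,2]
  row2 -= -2·row0 → [0,-6,0,6]
  row3 -= -1·row0 → [0,-2,-4,5]
  row2 -= 3·row1 → [0,0,3,0]
  row3 -= 1·row1 → [0,0,-3,3]
  row3 -= -1·row2 → [0,0,0,3]

L=[[1,0,0,0],[0,1,0,0],[-2,3,1,0],[-1,1,-1,1]] U=[[-3,-2,2,3],[0,-2,-1,2],[0,0,3,0],[0,0,0,3]]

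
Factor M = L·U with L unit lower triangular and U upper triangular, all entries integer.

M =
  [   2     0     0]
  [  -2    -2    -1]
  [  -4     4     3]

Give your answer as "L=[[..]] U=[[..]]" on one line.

L=[[1,0,0],[-1,1,0],[-2,-2,1]] U=[[2,0,0],[0,-2,-1],[0,0,1]]

  R1 -= -1·R0 → [0,-2,-1]
  R2 -= -2·R0 → [0,4,3]
  R2 -= -2·R1 → [0,0,1]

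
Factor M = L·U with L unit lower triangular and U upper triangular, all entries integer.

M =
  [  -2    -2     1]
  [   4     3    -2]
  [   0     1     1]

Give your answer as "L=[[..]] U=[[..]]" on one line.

L=[[1,0,0],[-2,1,0],[0,-1,1]] U=[[-2,-2,1],[0,-1,0],[0,0,1]]

  r1 -= -2·r0 → [0,-1,0]
  r2 -= 0·r0 → [0,1,1]
  r2 -= -1·r1 → [0,0,1]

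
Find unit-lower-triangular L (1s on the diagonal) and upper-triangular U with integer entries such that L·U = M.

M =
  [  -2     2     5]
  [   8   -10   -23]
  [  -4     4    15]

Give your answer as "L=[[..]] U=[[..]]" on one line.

  r1 -= -4·r0 → [0,-2,-3]
  r2 -= 2·r0 → [0,0,5]
  r2 -= 0·r1 → [0,0,5]

L=[[1,0,0],[-4,1,0],[2,0,1]] U=[[-2,2,5],[0,-2,-3],[0,0,5]]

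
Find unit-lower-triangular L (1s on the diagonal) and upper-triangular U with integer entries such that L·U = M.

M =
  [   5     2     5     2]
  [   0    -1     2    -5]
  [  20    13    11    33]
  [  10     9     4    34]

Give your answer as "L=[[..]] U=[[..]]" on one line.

  r1 -= 0·r0 → [0,-1,2,-5]
  r2 -= 4·r0 → [0,5,-9,25]
  r3 -= 2·r0 → [0,5,-6,30]
  r2 -= -5·r1 → [0,0,1,0]
  r3 -= -5·r1 → [0,0,4,5]
  r3 -= 4·r2 → [0,0,0,5]

L=[[1,0,0,0],[0,1,0,0],[4,-5,1,0],[2,-5,4,1]] U=[[5,2,5,2],[0,-1,2,-5],[0,0,1,0],[0,0,0,5]]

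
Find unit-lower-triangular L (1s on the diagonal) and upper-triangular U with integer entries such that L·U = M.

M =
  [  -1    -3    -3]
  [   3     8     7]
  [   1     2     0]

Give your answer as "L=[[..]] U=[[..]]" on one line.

L=[[1,0,0],[-3,1,0],[-1,1,1]] U=[[-1,-3,-3],[0,-1,-2],[0,0,-1]]

  R1 -= -3·R0 → [0,-1,-2]
  R2 -= -1·R0 → [0,-1,-3]
  R2 -= 1·R1 → [0,0,-1]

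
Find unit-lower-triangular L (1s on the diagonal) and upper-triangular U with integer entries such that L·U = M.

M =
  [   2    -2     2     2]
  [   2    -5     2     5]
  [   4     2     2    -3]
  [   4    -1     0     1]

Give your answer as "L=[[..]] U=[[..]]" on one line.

  r1 -= 1·r0 → [0,-3,0,3]
  r2 -= 2·r0 → [0,6,-2,-7]
  r3 -= 2·r0 → [0,3,-4,-3]
  r2 -= -2·r1 → [0,0,-2,-1]
  r3 -= -1·r1 → [0,0,-4,0]
  r3 -= 2·r2 → [0,0,0,2]

L=[[1,0,0,0],[1,1,0,0],[2,-2,1,0],[2,-1,2,1]] U=[[2,-2,2,2],[0,-3,0,3],[0,0,-2,-1],[0,0,0,2]]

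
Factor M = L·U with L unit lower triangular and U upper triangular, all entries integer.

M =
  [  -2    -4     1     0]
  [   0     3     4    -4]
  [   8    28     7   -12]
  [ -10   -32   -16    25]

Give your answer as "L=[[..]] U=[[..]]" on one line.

L=[[1,0,0,0],[0,1,0,0],[-4,4,1,0],[5,-4,1,1]] U=[[-2,-4,1,0],[0,3,4,-4],[0,0,-5,4],[0,0,0,5]]

  row1 -= 0·row0 → [0,3,4,-4]
  row2 -= -4·row0 → [0,12,11,-12]
  row3 -= 5·row0 → [0,-12,-21,25]
  row2 -= 4·row1 → [0,0,-5,4]
  row3 -= -4·row1 → [0,0,-5,9]
  row3 -= 1·row2 → [0,0,0,5]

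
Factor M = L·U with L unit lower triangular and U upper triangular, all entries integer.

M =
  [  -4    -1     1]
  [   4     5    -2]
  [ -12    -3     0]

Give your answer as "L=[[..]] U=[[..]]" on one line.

  row1 -= -1·row0 → [0,4,-1]
  row2 -= 3·row0 → [0,0,-3]
  row2 -= 0·row1 → [0,0,-3]

L=[[1,0,0],[-1,1,0],[3,0,1]] U=[[-4,-1,1],[0,4,-1],[0,0,-3]]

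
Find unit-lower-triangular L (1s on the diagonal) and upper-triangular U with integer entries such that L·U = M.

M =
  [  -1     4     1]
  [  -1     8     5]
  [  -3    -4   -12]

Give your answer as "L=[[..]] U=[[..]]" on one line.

L=[[1,0,0],[1,1,0],[3,-4,1]] U=[[-1,4,1],[0,4,4],[0,0,1]]

  R1 -= 1·R0 → [0,4,4]
  R2 -= 3·R0 → [0,-16,-15]
  R2 -= -4·R1 → [0,0,1]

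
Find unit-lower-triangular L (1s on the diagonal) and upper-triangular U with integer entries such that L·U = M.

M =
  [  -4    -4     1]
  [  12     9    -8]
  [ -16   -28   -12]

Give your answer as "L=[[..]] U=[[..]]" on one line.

L=[[1,0,0],[-3,1,0],[4,4,1]] U=[[-4,-4,1],[0,-3,-5],[0,0,4]]

  r1 -= -3·r0 → [0,-3,-5]
  r2 -= 4·r0 → [0,-12,-16]
  r2 -= 4·r1 → [0,0,4]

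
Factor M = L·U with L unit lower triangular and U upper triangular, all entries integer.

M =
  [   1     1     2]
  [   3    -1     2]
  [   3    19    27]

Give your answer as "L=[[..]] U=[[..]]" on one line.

L=[[1,0,0],[3,1,0],[3,-4,1]] U=[[1,1,2],[0,-4,-4],[0,0,5]]

  r1 -= 3·r0 → [0,-4,-4]
  r2 -= 3·r0 → [0,16,21]
  r2 -= -4·r1 → [0,0,5]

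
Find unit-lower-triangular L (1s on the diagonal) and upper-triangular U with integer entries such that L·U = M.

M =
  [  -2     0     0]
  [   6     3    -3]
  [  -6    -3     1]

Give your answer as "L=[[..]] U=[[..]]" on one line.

L=[[1,0,0],[-3,1,0],[3,-1,1]] U=[[-2,0,0],[0,3,-3],[0,0,-2]]

  r1 -= -3·r0 → [0,3,-3]
  r2 -= 3·r0 → [0,-3,1]
  r2 -= -1·r1 → [0,0,-2]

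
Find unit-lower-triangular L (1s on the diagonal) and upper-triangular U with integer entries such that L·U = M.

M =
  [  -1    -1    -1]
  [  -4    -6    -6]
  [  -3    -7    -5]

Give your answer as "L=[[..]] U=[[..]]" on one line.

L=[[1,0,0],[4,1,0],[3,2,1]] U=[[-1,-1,-1],[0,-2,-2],[0,0,2]]

  R1 -= 4·R0 → [0,-2,-2]
  R2 -= 3·R0 → [0,-4,-2]
  R2 -= 2·R1 → [0,0,2]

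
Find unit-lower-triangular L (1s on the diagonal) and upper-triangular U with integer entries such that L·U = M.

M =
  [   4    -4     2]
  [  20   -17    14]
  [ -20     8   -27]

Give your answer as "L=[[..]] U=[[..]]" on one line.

  row1 -= 5·row0 → [0,3,4]
  row2 -= -5·row0 → [0,-12,-17]
  row2 -= -4·row1 → [0,0,-1]

L=[[1,0,0],[5,1,0],[-5,-4,1]] U=[[4,-4,2],[0,3,4],[0,0,-1]]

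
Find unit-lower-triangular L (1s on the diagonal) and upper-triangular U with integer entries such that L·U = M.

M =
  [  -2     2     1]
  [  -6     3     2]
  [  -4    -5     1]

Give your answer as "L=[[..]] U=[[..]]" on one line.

L=[[1,0,0],[3,1,0],[2,3,1]] U=[[-2,2,1],[0,-3,-1],[0,0,2]]

  r1 -= 3·r0 → [0,-3,-1]
  r2 -= 2·r0 → [0,-9,-1]
  r2 -= 3·r1 → [0,0,2]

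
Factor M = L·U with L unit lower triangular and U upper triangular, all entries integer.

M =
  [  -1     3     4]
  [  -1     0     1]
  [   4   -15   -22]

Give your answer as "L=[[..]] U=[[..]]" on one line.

  r1 -= 1·r0 → [0,-3,-3]
  r2 -= -4·r0 → [0,-3,-6]
  r2 -= 1·r1 → [0,0,-3]

L=[[1,0,0],[1,1,0],[-4,1,1]] U=[[-1,3,4],[0,-3,-3],[0,0,-3]]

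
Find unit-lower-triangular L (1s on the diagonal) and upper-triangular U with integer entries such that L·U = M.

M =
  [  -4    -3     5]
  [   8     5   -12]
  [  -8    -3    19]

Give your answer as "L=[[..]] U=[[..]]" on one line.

  R1 -= -2·R0 → [0,-1,-2]
  R2 -= 2·R0 → [0,3,9]
  R2 -= -3·R1 → [0,0,3]

L=[[1,0,0],[-2,1,0],[2,-3,1]] U=[[-4,-3,5],[0,-1,-2],[0,0,3]]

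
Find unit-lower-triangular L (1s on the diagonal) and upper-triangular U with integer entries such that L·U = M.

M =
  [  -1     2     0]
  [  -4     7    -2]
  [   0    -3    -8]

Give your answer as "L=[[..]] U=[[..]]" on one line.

  row1 -= 4·row0 → [0,-1,-2]
  row2 -= 0·row0 → [0,-3,-8]
  row2 -= 3·row1 → [0,0,-2]

L=[[1,0,0],[4,1,0],[0,3,1]] U=[[-1,2,0],[0,-1,-2],[0,0,-2]]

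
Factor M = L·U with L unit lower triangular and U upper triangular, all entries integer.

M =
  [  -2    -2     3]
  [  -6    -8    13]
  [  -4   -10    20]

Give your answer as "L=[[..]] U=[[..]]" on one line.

L=[[1,0,0],[3,1,0],[2,3,1]] U=[[-2,-2,3],[0,-2,4],[0,0,2]]

  R1 -= 3·R0 → [0,-2,4]
  R2 -= 2·R0 → [0,-6,14]
  R2 -= 3·R1 → [0,0,2]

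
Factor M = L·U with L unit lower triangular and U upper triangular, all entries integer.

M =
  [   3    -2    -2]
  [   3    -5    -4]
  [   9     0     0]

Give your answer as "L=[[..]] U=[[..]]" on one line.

  R1 -= 1·R0 → [0,-3,-2]
  R2 -= 3·R0 → [0,6,6]
  R2 -= -2·R1 → [0,0,2]

L=[[1,0,0],[1,1,0],[3,-2,1]] U=[[3,-2,-2],[0,-3,-2],[0,0,2]]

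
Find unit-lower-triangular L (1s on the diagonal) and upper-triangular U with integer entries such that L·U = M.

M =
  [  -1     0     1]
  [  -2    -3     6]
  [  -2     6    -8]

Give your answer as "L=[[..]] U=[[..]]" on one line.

  r1 -= 2·r0 → [0,-3,4]
  r2 -= 2·r0 → [0,6,-10]
  r2 -= -2·r1 → [0,0,-2]

L=[[1,0,0],[2,1,0],[2,-2,1]] U=[[-1,0,1],[0,-3,4],[0,0,-2]]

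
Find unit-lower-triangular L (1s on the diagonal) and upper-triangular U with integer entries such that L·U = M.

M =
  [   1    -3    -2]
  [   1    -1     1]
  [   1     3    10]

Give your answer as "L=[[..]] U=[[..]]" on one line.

L=[[1,0,0],[1,1,0],[1,3,1]] U=[[1,-3,-2],[0,2,3],[0,0,3]]

  R1 -= 1·R0 → [0,2,3]
  R2 -= 1·R0 → [0,6,12]
  R2 -= 3·R1 → [0,0,3]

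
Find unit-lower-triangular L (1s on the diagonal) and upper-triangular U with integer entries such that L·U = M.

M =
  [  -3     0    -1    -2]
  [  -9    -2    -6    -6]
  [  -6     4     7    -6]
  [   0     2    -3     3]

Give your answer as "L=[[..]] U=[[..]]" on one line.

L=[[1,0,0,0],[3,1,0,0],[2,-2,1,0],[0,-1,-2,1]] U=[[-3,0,-1,-2],[0,-2,-3,0],[0,0,3,-2],[0,0,0,-1]]

  R1 -= 3·R0 → [0,-2,-3,0]
  R2 -= 2·R0 → [0,4,9,-2]
  R3 -= 0·R0 → [0,2,-3,3]
  R2 -= -2·R1 → [0,0,3,-2]
  R3 -= -1·R1 → [0,0,-6,3]
  R3 -= -2·R2 → [0,0,0,-1]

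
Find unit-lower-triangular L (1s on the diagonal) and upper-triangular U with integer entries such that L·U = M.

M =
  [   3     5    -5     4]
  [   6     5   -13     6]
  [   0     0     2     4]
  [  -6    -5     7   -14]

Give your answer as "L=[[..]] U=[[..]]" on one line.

L=[[1,0,0,0],[2,1,0,0],[0,0,1,0],[-2,-1,-3,1]] U=[[3,5,-5,4],[0,-5,-3,-2],[0,0,2,4],[0,0,0,4]]

  r1 -= 2·r0 → [0,-5,-3,-2]
  r2 -= 0·r0 → [0,0,2,4]
  r3 -= -2·r0 → [0,5,-3,-6]
  r2 -= 0·r1 → [0,0,2,4]
  r3 -= -1·r1 → [0,0,-6,-8]
  r3 -= -3·r2 → [0,0,0,4]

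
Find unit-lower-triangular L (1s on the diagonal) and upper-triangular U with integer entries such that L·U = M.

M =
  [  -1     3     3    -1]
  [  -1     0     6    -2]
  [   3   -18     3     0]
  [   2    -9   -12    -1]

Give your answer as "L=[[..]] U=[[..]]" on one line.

L=[[1,0,0,0],[1,1,0,0],[-3,3,1,0],[-2,1,-3,1]] U=[[-1,3,3,-1],[0,-3,3,-1],[0,0,3,0],[0,0,0,-2]]

  R1 -= 1·R0 → [0,-3,3,-1]
  R2 -= -3·R0 → [0,-9,12,-3]
  R3 -= -2·R0 → [0,-3,-6,-3]
  R2 -= 3·R1 → [0,0,3,0]
  R3 -= 1·R1 → [0,0,-9,-2]
  R3 -= -3·R2 → [0,0,0,-2]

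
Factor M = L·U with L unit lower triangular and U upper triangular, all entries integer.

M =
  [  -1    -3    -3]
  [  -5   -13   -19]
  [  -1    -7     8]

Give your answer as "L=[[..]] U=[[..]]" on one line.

L=[[1,0,0],[5,1,0],[1,-2,1]] U=[[-1,-3,-3],[0,2,-4],[0,0,3]]

  r1 -= 5·r0 → [0,2,-4]
  r2 -= 1·r0 → [0,-4,11]
  r2 -= -2·r1 → [0,0,3]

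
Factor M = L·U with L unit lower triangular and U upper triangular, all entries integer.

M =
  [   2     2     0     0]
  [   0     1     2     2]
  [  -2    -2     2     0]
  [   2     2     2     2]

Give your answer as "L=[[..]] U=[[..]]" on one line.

L=[[1,0,0,0],[0,1,0,0],[-1,0,1,0],[1,0,1,1]] U=[[2,2,0,0],[0,1,2,2],[0,0,2,0],[0,0,0,2]]

  r1 -= 0·r0 → [0,1,2,2]
  r2 -= -1·r0 → [0,0,2,0]
  r3 -= 1·r0 → [0,0,2,2]
  r2 -= 0·r1 → [0,0,2,0]
  r3 -= 0·r1 → [0,0,2,2]
  r3 -= 1·r2 → [0,0,0,2]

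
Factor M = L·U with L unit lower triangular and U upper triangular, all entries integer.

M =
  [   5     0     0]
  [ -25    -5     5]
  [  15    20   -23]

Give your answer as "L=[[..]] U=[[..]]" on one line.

L=[[1,0,0],[-5,1,0],[3,-4,1]] U=[[5,0,0],[0,-5,5],[0,0,-3]]

  row1 -= -5·row0 → [0,-5,5]
  row2 -= 3·row0 → [0,20,-23]
  row2 -= -4·row1 → [0,0,-3]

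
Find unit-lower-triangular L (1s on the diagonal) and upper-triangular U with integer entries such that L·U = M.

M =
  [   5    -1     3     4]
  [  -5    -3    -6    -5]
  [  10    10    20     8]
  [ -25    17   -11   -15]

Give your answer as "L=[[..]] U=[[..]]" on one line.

L=[[1,0,0,0],[-1,1,0,0],[2,-3,1,0],[-5,-3,-1,1]] U=[[5,-1,3,4],[0,-4,-3,-1],[0,0,5,-3],[0,0,0,-1]]

  R1 -= -1·R0 → [0,-4,-3,-1]
  R2 -= 2·R0 → [0,12,14,0]
  R3 -= -5·R0 → [0,12,4,5]
  R2 -= -3·R1 → [0,0,5,-3]
  R3 -= -3·R1 → [0,0,-5,2]
  R3 -= -1·R2 → [0,0,0,-1]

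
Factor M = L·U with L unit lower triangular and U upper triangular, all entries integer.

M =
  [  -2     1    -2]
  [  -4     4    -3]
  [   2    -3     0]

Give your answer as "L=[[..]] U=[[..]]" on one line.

  r1 -= 2·r0 → [0,2,1]
  r2 -= -1·r0 → [0,-2,-2]
  r2 -= -1·r1 → [0,0,-1]

L=[[1,0,0],[2,1,0],[-1,-1,1]] U=[[-2,1,-2],[0,2,1],[0,0,-1]]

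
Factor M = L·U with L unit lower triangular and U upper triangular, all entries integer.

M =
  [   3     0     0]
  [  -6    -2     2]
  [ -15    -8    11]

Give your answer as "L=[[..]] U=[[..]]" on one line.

L=[[1,0,0],[-2,1,0],[-5,4,1]] U=[[3,0,0],[0,-2,2],[0,0,3]]

  r1 -= -2·r0 → [0,-2,2]
  r2 -= -5·r0 → [0,-8,11]
  r2 -= 4·r1 → [0,0,3]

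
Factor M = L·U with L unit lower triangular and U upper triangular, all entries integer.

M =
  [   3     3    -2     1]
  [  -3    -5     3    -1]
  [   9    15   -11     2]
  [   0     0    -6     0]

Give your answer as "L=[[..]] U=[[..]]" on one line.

  row1 -= -1·row0 → [0,-2,1,0]
  row2 -= 3·row0 → [0,6,-5,-1]
  row3 -= 0·row0 → [0,0,-6,0]
  row2 -= -3·row1 → [0,0,-2,-1]
  row3 -= 0·row1 → [0,0,-6,0]
  row3 -= 3·row2 → [0,0,0,3]

L=[[1,0,0,0],[-1,1,0,0],[3,-3,1,0],[0,0,3,1]] U=[[3,3,-2,1],[0,-2,1,0],[0,0,-2,-1],[0,0,0,3]]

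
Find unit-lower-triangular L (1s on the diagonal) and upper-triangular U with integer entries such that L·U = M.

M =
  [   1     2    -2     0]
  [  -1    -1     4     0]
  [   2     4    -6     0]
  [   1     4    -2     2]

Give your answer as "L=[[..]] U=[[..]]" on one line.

  r1 -= -1·r0 → [0,1,2,0]
  r2 -= 2·r0 → [0,0,-2,0]
  r3 -= 1·r0 → [0,2,0,2]
  r2 -= 0·r1 → [0,0,-2,0]
  r3 -= 2·r1 → [0,0,-4,2]
  r3 -= 2·r2 → [0,0,0,2]

L=[[1,0,0,0],[-1,1,0,0],[2,0,1,0],[1,2,2,1]] U=[[1,2,-2,0],[0,1,2,0],[0,0,-2,0],[0,0,0,2]]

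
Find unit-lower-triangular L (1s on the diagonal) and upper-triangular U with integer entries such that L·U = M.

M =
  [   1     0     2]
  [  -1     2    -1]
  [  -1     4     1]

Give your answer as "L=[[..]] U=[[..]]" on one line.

L=[[1,0,0],[-1,1,0],[-1,2,1]] U=[[1,0,2],[0,2,1],[0,0,1]]

  R1 -= -1·R0 → [0,2,1]
  R2 -= -1·R0 → [0,4,3]
  R2 -= 2·R1 → [0,0,1]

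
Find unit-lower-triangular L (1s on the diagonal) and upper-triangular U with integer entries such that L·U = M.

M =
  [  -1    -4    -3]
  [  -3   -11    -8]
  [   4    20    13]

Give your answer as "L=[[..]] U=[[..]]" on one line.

  r1 -= 3·r0 → [0,1,1]
  r2 -= -4·r0 → [0,4,1]
  r2 -= 4·r1 → [0,0,-3]

L=[[1,0,0],[3,1,0],[-4,4,1]] U=[[-1,-4,-3],[0,1,1],[0,0,-3]]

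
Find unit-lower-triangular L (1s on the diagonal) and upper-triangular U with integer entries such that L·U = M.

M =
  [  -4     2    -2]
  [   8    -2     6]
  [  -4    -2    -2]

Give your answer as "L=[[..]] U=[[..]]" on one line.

L=[[1,0,0],[-2,1,0],[1,-2,1]] U=[[-4,2,-2],[0,2,2],[0,0,4]]

  r1 -= -2·r0 → [0,2,2]
  r2 -= 1·r0 → [0,-4,0]
  r2 -= -2·r1 → [0,0,4]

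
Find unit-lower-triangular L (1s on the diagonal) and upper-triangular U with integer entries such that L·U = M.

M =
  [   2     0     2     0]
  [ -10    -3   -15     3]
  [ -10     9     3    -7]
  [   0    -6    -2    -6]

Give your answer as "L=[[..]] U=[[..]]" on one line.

  r1 -= -5·r0 → [0,-3,-5,3]
  r2 -= -5·r0 → [0,9,13,-7]
  r3 -= 0·r0 → [0,-6,-2,-6]
  r2 -= -3·r1 → [0,0,-2,2]
  r3 -= 2·r1 → [0,0,8,-12]
  r3 -= -4·r2 → [0,0,0,-4]

L=[[1,0,0,0],[-5,1,0,0],[-5,-3,1,0],[0,2,-4,1]] U=[[2,0,2,0],[0,-3,-5,3],[0,0,-2,2],[0,0,0,-4]]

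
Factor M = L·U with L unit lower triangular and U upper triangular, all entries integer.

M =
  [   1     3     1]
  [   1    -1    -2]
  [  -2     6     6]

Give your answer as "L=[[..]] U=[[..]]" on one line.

  row1 -= 1·row0 → [0,-4,-3]
  row2 -= -2·row0 → [0,12,8]
  row2 -= -3·row1 → [0,0,-1]

L=[[1,0,0],[1,1,0],[-2,-3,1]] U=[[1,3,1],[0,-4,-3],[0,0,-1]]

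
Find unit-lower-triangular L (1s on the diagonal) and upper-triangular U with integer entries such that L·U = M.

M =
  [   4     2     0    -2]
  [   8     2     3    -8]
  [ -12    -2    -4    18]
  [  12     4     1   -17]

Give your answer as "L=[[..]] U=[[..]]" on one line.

L=[[1,0,0,0],[2,1,0,0],[-3,-2,1,0],[3,1,-1,1]] U=[[4,2,0,-2],[0,-2,3,-4],[0,0,2,4],[0,0,0,-3]]

  row1 -= 2·row0 → [0,-2,3,-4]
  row2 -= -3·row0 → [0,4,-4,12]
  row3 -= 3·row0 → [0,-2,1,-11]
  row2 -= -2·row1 → [0,0,2,4]
  row3 -= 1·row1 → [0,0,-2,-7]
  row3 -= -1·row2 → [0,0,0,-3]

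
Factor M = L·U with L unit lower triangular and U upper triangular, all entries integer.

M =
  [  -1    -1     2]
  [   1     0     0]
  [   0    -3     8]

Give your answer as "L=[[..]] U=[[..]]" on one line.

L=[[1,0,0],[-1,1,0],[0,3,1]] U=[[-1,-1,2],[0,-1,2],[0,0,2]]

  row1 -= -1·row0 → [0,-1,2]
  row2 -= 0·row0 → [0,-3,8]
  row2 -= 3·row1 → [0,0,2]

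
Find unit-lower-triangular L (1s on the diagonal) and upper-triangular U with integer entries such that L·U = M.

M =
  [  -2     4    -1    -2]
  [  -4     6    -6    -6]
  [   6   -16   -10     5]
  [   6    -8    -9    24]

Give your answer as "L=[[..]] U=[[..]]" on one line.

  R1 -= 2·R0 → [0,-2,-4,-2]
  R2 -= -3·R0 → [0,-4,-13,-1]
  R3 -= -3·R0 → [0,4,-12,18]
  R2 -= 2·R1 → [0,0,-5,3]
  R3 -= -2·R1 → [0,0,-20,14]
  R3 -= 4·R2 → [0,0,0,2]

L=[[1,0,0,0],[2,1,0,0],[-3,2,1,0],[-3,-2,4,1]] U=[[-2,4,-1,-2],[0,-2,-4,-2],[0,0,-5,3],[0,0,0,2]]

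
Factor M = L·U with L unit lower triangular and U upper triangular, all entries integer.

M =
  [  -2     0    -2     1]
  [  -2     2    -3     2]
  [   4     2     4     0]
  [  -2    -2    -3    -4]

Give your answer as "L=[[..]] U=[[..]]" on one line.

  r1 -= 1·r0 → [0,2,-1,1]
  r2 -= -2·r0 → [0,2,0,2]
  r3 -= 1·r0 → [0,-2,-1,-5]
  r2 -= 1·r1 → [0,0,1,1]
  r3 -= -1·r1 → [0,0,-2,-4]
  r3 -= -2·r2 → [0,0,0,-2]

L=[[1,0,0,0],[1,1,0,0],[-2,1,1,0],[1,-1,-2,1]] U=[[-2,0,-2,1],[0,2,-1,1],[0,0,1,1],[0,0,0,-2]]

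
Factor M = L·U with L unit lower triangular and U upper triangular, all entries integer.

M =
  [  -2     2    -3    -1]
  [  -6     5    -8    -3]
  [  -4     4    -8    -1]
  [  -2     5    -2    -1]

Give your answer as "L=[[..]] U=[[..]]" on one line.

L=[[1,0,0,0],[3,1,0,0],[2,0,1,0],[1,-3,-2,1]] U=[[-2,2,-3,-1],[0,-1,1,0],[0,0,-2,1],[0,0,0,2]]

  row1 -= 3·row0 → [0,-1,1,0]
  row2 -= 2·row0 → [0,0,-2,1]
  row3 -= 1·row0 → [0,3,1,0]
  row2 -= 0·row1 → [0,0,-2,1]
  row3 -= -3·row1 → [0,0,4,0]
  row3 -= -2·row2 → [0,0,0,2]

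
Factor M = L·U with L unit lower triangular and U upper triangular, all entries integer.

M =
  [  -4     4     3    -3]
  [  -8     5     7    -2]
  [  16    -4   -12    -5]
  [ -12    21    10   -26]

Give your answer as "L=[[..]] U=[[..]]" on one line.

  r1 -= 2·r0 → [0,-3,1,4]
  r2 -= -4·r0 → [0,12,0,-17]
  r3 -= 3·r0 → [0,9,1,-17]
  r2 -= -4·r1 → [0,0,4,-1]
  r3 -= -3·r1 → [0,0,4,-5]
  r3 -= 1·r2 → [0,0,0,-4]

L=[[1,0,0,0],[2,1,0,0],[-4,-4,1,0],[3,-3,1,1]] U=[[-4,4,3,-3],[0,-3,1,4],[0,0,4,-1],[0,0,0,-4]]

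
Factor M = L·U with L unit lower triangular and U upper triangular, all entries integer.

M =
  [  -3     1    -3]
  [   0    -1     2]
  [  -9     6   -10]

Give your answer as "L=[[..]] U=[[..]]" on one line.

L=[[1,0,0],[0,1,0],[3,-3,1]] U=[[-3,1,-3],[0,-1,2],[0,0,5]]

  r1 -= 0·r0 → [0,-1,2]
  r2 -= 3·r0 → [0,3,-1]
  r2 -= -3·r1 → [0,0,5]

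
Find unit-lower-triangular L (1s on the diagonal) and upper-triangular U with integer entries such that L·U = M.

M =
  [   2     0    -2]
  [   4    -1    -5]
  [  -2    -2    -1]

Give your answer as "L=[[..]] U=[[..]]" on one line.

  r1 -= 2·r0 → [0,-1,-1]
  r2 -= -1·r0 → [0,-2,-3]
  r2 -= 2·r1 → [0,0,-1]

L=[[1,0,0],[2,1,0],[-1,2,1]] U=[[2,0,-2],[0,-1,-1],[0,0,-1]]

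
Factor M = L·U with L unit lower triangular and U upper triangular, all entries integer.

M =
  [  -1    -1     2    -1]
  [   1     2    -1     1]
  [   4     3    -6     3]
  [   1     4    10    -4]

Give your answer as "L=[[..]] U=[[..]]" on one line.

L=[[1,0,0,0],[-1,1,0,0],[-4,-1,1,0],[-1,3,3,1]] U=[[-1,-1,2,-1],[0,1,1,0],[0,0,3,-1],[0,0,0,-2]]

  R1 -= -1·R0 → [0,1,1,0]
  R2 -= -4·R0 → [0,-1,2,-1]
  R3 -= -1·R0 → [0,3,12,-5]
  R2 -= -1·R1 → [0,0,3,-1]
  R3 -= 3·R1 → [0,0,9,-5]
  R3 -= 3·R2 → [0,0,0,-2]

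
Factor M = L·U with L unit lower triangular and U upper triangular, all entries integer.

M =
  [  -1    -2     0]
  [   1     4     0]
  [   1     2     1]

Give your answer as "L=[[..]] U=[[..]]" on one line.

  row1 -= -1·row0 → [0,2,0]
  row2 -= -1·row0 → [0,0,1]
  row2 -= 0·row1 → [0,0,1]

L=[[1,0,0],[-1,1,0],[-1,0,1]] U=[[-1,-2,0],[0,2,0],[0,0,1]]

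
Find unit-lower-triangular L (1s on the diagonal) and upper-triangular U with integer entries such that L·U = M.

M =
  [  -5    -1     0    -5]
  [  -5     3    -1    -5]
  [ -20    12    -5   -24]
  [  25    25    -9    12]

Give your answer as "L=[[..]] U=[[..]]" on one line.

L=[[1,0,0,0],[1,1,0,0],[4,4,1,0],[-5,5,4,1]] U=[[-5,-1,0,-5],[0,4,-1,0],[0,0,-1,-4],[0,0,0,3]]

  R1 -= 1·R0 → [0,4,-1,0]
  R2 -= 4·R0 → [0,16,-5,-4]
  R3 -= -5·R0 → [0,20,-9,-13]
  R2 -= 4·R1 → [0,0,-1,-4]
  R3 -= 5·R1 → [0,0,-4,-13]
  R3 -= 4·R2 → [0,0,0,3]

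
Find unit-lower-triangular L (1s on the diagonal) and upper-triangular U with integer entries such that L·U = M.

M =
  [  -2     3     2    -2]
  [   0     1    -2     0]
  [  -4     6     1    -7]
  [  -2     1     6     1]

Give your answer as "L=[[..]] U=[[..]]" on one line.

  row1 -= 0·row0 → [0,1,-2,0]
  row2 -= 2·row0 → [0,0,-3,-3]
  row3 -= 1·row0 → [0,-2,4,3]
  row2 -= 0·row1 → [0,0,-3,-3]
  row3 -= -2·row1 → [0,0,0,3]
  row3 -= 0·row2 → [0,0,0,3]

L=[[1,0,0,0],[0,1,0,0],[2,0,1,0],[1,-2,0,1]] U=[[-2,3,2,-2],[0,1,-2,0],[0,0,-3,-3],[0,0,0,3]]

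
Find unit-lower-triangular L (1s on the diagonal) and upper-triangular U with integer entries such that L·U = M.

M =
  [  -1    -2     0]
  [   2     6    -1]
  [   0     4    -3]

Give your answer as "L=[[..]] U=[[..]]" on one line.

L=[[1,0,0],[-2,1,0],[0,2,1]] U=[[-1,-2,0],[0,2,-1],[0,0,-1]]

  r1 -= -2·r0 → [0,2,-1]
  r2 -= 0·r0 → [0,4,-3]
  r2 -= 2·r1 → [0,0,-1]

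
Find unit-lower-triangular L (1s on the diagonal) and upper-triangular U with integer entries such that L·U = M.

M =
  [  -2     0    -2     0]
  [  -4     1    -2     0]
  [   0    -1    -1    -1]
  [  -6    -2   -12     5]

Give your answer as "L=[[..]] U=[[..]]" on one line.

  R1 -= 2·R0 → [0,1,2,0]
  R2 -= 0·R0 → [0,-1,-1,-1]
  R3 -= 3·R0 → [0,-2,-6,5]
  R2 -= -1·R1 → [0,0,1,-1]
  R3 -= -2·R1 → [0,0,-2,5]
  R3 -= -2·R2 → [0,0,0,3]

L=[[1,0,0,0],[2,1,0,0],[0,-1,1,0],[3,-2,-2,1]] U=[[-2,0,-2,0],[0,1,2,0],[0,0,1,-1],[0,0,0,3]]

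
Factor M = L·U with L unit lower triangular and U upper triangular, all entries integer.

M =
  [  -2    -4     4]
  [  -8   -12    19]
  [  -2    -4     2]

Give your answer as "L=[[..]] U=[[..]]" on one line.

L=[[1,0,0],[4,1,0],[1,0,1]] U=[[-2,-4,4],[0,4,3],[0,0,-2]]

  R1 -= 4·R0 → [0,4,3]
  R2 -= 1·R0 → [0,0,-2]
  R2 -= 0·R1 → [0,0,-2]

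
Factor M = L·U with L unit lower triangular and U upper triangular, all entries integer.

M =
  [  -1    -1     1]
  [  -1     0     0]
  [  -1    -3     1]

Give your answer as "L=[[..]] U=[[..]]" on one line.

L=[[1,0,0],[1,1,0],[1,-2,1]] U=[[-1,-1,1],[0,1,-1],[0,0,-2]]

  R1 -= 1·R0 → [0,1,-1]
  R2 -= 1·R0 → [0,-2,0]
  R2 -= -2·R1 → [0,0,-2]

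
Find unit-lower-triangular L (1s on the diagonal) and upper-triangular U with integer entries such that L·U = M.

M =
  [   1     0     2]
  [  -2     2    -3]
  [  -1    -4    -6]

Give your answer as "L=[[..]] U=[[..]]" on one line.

L=[[1,0,0],[-2,1,0],[-1,-2,1]] U=[[1,0,2],[0,2,1],[0,0,-2]]

  R1 -= -2·R0 → [0,2,1]
  R2 -= -1·R0 → [0,-4,-4]
  R2 -= -2·R1 → [0,0,-2]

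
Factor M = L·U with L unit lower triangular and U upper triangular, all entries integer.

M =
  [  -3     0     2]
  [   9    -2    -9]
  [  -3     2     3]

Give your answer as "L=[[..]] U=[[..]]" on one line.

L=[[1,0,0],[-3,1,0],[1,-1,1]] U=[[-3,0,2],[0,-2,-3],[0,0,-2]]

  r1 -= -3·r0 → [0,-2,-3]
  r2 -= 1·r0 → [0,2,1]
  r2 -= -1·r1 → [0,0,-2]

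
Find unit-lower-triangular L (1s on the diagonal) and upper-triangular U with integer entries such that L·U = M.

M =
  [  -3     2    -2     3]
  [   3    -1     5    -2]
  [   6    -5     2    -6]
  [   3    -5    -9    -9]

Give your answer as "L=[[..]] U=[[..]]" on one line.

L=[[1,0,0,0],[-1,1,0,0],[-2,-1,1,0],[-1,-3,-2,1]] U=[[-3,2,-2,3],[0,1,3,1],[0,0,1,1],[0,0,0,-1]]

  R1 -= -1·R0 → [0,1,3,1]
  R2 -= -2·R0 → [0,-1,-2,0]
  R3 -= -1·R0 → [0,-3,-11,-6]
  R2 -= -1·R1 → [0,0,1,1]
  R3 -= -3·R1 → [0,0,-2,-3]
  R3 -= -2·R2 → [0,0,0,-1]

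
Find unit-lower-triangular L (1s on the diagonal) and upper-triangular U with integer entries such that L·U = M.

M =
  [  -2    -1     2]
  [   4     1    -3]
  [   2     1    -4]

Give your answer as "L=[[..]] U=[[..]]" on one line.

L=[[1,0,0],[-2,1,0],[-1,0,1]] U=[[-2,-1,2],[0,-1,1],[0,0,-2]]

  R1 -= -2·R0 → [0,-1,1]
  R2 -= -1·R0 → [0,0,-2]
  R2 -= 0·R1 → [0,0,-2]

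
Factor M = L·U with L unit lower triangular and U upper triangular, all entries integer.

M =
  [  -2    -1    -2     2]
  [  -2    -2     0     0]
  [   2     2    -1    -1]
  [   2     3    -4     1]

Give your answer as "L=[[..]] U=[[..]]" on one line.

  row1 -= 1·row0 → [0,-1,2,-2]
  row2 -= -1·row0 → [0,1,-3,1]
  row3 -= -1·row0 → [0,2,-6,3]
  row2 -= -1·row1 → [0,0,-1,-1]
  row3 -= -2·row1 → [0,0,-2,-1]
  row3 -= 2·row2 → [0,0,0,1]

L=[[1,0,0,0],[1,1,0,0],[-1,-1,1,0],[-1,-2,2,1]] U=[[-2,-1,-2,2],[0,-1,2,-2],[0,0,-1,-1],[0,0,0,1]]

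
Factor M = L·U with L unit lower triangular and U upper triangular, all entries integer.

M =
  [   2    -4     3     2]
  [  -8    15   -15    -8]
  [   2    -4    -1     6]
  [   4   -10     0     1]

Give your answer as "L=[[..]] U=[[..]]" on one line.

L=[[1,0,0,0],[-4,1,0,0],[1,0,1,0],[2,2,0,1]] U=[[2,-4,3,2],[0,-1,-3,0],[0,0,-4,4],[0,0,0,-3]]

  r1 -= -4·r0 → [0,-1,-3,0]
  r2 -= 1·r0 → [0,0,-4,4]
  r3 -= 2·r0 → [0,-2,-6,-3]
  r2 -= 0·r1 → [0,0,-4,4]
  r3 -= 2·r1 → [0,0,0,-3]
  r3 -= 0·r2 → [0,0,0,-3]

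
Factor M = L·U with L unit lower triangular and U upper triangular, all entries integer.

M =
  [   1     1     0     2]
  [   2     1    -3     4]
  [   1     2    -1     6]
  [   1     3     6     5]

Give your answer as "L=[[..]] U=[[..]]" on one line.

  row1 -= 2·row0 → [0,-1,-3,0]
  row2 -= 1·row0 → [0,1,-1,4]
  row3 -= 1·row0 → [0,2,6,3]
  row2 -= -1·row1 → [0,0,-4,4]
  row3 -= -2·row1 → [0,0,0,3]
  row3 -= 0·row2 → [0,0,0,3]

L=[[1,0,0,0],[2,1,0,0],[1,-1,1,0],[1,-2,0,1]] U=[[1,1,0,2],[0,-1,-3,0],[0,0,-4,4],[0,0,0,3]]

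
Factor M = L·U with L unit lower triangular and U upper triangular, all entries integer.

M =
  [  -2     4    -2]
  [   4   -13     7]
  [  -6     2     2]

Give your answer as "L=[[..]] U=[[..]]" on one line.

  R1 -= -2·R0 → [0,-5,3]
  R2 -= 3·R0 → [0,-10,8]
  R2 -= 2·R1 → [0,0,2]

L=[[1,0,0],[-2,1,0],[3,2,1]] U=[[-2,4,-2],[0,-5,3],[0,0,2]]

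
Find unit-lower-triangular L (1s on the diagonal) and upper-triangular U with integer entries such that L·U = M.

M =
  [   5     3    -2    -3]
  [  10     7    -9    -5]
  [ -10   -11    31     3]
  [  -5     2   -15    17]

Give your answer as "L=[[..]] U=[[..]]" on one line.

  row1 -= 2·row0 → [0,1,-5,1]
  row2 -= -2·row0 → [0,-5,27,-3]
  row3 -= -1·row0 → [0,5,-17,14]
  row2 -= -5·row1 → [0,0,2,2]
  row3 -= 5·row1 → [0,0,8,9]
  row3 -= 4·row2 → [0,0,0,1]

L=[[1,0,0,0],[2,1,0,0],[-2,-5,1,0],[-1,5,4,1]] U=[[5,3,-2,-3],[0,1,-5,1],[0,0,2,2],[0,0,0,1]]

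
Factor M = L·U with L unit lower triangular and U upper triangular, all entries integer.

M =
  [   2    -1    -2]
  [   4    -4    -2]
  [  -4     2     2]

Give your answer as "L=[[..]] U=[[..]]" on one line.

  row1 -= 2·row0 → [0,-2,2]
  row2 -= -2·row0 → [0,0,-2]
  row2 -= 0·row1 → [0,0,-2]

L=[[1,0,0],[2,1,0],[-2,0,1]] U=[[2,-1,-2],[0,-2,2],[0,0,-2]]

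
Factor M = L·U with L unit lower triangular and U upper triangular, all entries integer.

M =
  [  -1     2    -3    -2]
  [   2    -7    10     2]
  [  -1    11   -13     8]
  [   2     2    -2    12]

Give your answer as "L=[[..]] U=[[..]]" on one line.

L=[[1,0,0,0],[-2,1,0,0],[1,-3,1,0],[-2,-2,0,1]] U=[[-1,2,-3,-2],[0,-3,4,-2],[0,0,2,4],[0,0,0,4]]

  R1 -= -2·R0 → [0,-3,4,-2]
  R2 -= 1·R0 → [0,9,-10,10]
  R3 -= -2·R0 → [0,6,-8,8]
  R2 -= -3·R1 → [0,0,2,4]
  R3 -= -2·R1 → [0,0,0,4]
  R3 -= 0·R2 → [0,0,0,4]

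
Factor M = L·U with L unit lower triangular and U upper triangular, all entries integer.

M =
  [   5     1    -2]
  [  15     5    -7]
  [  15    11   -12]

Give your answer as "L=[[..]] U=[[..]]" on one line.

  row1 -= 3·row0 → [0,2,-1]
  row2 -= 3·row0 → [0,8,-6]
  row2 -= 4·row1 → [0,0,-2]

L=[[1,0,0],[3,1,0],[3,4,1]] U=[[5,1,-2],[0,2,-1],[0,0,-2]]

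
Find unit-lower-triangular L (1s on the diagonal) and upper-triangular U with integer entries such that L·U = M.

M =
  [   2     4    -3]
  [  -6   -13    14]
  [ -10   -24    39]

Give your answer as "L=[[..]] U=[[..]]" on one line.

  r1 -= -3·r0 → [0,-1,5]
  r2 -= -5·r0 → [0,-4,24]
  r2 -= 4·r1 → [0,0,4]

L=[[1,0,0],[-3,1,0],[-5,4,1]] U=[[2,4,-3],[0,-1,5],[0,0,4]]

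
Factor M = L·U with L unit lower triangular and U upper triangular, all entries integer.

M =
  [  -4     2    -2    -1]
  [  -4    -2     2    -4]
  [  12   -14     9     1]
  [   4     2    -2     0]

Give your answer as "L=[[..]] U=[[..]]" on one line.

  R1 -= 1·R0 → [0,-4,4,-3]
  R2 -= -3·R0 → [0,-8,3,-2]
  R3 -= -1·R0 → [0,4,-4,-1]
  R2 -= 2·R1 → [0,0,-5,4]
  R3 -= -1·R1 → [0,0,0,-4]
  R3 -= 0·R2 → [0,0,0,-4]

L=[[1,0,0,0],[1,1,0,0],[-3,2,1,0],[-1,-1,0,1]] U=[[-4,2,-2,-1],[0,-4,4,-3],[0,0,-5,4],[0,0,0,-4]]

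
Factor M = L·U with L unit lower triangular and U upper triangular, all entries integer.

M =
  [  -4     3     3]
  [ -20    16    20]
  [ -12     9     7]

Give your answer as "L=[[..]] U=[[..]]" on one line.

  r1 -= 5·r0 → [0,1,5]
  r2 -= 3·r0 → [0,0,-2]
  r2 -= 0·r1 → [0,0,-2]

L=[[1,0,0],[5,1,0],[3,0,1]] U=[[-4,3,3],[0,1,5],[0,0,-2]]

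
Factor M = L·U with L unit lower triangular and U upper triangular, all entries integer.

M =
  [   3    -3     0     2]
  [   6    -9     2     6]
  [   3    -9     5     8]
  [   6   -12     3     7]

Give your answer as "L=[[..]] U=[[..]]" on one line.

L=[[1,0,0,0],[2,1,0,0],[1,2,1,0],[2,2,-1,1]] U=[[3,-3,0,2],[0,-3,2,2],[0,0,1,2],[0,0,0,1]]

  row1 -= 2·row0 → [0,-3,2,2]
  row2 -= 1·row0 → [0,-6,5,6]
  row3 -= 2·row0 → [0,-6,3,3]
  row2 -= 2·row1 → [0,0,1,2]
  row3 -= 2·row1 → [0,0,-1,-1]
  row3 -= -1·row2 → [0,0,0,1]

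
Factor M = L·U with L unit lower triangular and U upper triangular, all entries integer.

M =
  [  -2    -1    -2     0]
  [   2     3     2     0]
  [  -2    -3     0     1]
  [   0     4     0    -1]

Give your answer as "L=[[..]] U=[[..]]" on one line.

L=[[1,0,0,0],[-1,1,0,0],[1,-1,1,0],[0,2,0,1]] U=[[-2,-1,-2,0],[0,2,0,0],[0,0,2,1],[0,0,0,-1]]

  row1 -= -1·row0 → [0,2,0,0]
  row2 -= 1·row0 → [0,-2,2,1]
  row3 -= 0·row0 → [0,4,0,-1]
  row2 -= -1·row1 → [0,0,2,1]
  row3 -= 2·row1 → [0,0,0,-1]
  row3 -= 0·row2 → [0,0,0,-1]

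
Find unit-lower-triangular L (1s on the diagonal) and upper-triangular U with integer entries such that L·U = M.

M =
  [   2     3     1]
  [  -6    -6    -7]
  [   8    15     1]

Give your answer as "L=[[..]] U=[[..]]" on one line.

  R1 -= -3·R0 → [0,3,-4]
  R2 -= 4·R0 → [0,3,-3]
  R2 -= 1·R1 → [0,0,1]

L=[[1,0,0],[-3,1,0],[4,1,1]] U=[[2,3,1],[0,3,-4],[0,0,1]]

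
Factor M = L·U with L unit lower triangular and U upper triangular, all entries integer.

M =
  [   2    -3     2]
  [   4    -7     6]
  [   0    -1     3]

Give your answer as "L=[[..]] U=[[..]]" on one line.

L=[[1,0,0],[2,1,0],[0,1,1]] U=[[2,-3,2],[0,-1,2],[0,0,1]]

  r1 -= 2·r0 → [0,-1,2]
  r2 -= 0·r0 → [0,-1,3]
  r2 -= 1·r1 → [0,0,1]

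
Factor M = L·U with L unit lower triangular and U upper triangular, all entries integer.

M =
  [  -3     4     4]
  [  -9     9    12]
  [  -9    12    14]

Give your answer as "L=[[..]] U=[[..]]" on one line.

L=[[1,0,0],[3,1,0],[3,0,1]] U=[[-3,4,4],[0,-3,0],[0,0,2]]

  r1 -= 3·r0 → [0,-3,0]
  r2 -= 3·r0 → [0,0,2]
  r2 -= 0·r1 → [0,0,2]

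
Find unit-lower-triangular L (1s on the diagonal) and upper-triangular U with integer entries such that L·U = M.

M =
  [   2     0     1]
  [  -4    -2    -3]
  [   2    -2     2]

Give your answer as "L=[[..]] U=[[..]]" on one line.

  R1 -= -2·R0 → [0,-2,-1]
  R2 -= 1·R0 → [0,-2,1]
  R2 -= 1·R1 → [0,0,2]

L=[[1,0,0],[-2,1,0],[1,1,1]] U=[[2,0,1],[0,-2,-1],[0,0,2]]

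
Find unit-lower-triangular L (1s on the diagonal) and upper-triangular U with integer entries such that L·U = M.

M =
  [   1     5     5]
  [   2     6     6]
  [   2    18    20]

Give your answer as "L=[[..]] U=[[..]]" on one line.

L=[[1,0,0],[2,1,0],[2,-2,1]] U=[[1,5,5],[0,-4,-4],[0,0,2]]

  R1 -= 2·R0 → [0,-4,-4]
  R2 -= 2·R0 → [0,8,10]
  R2 -= -2·R1 → [0,0,2]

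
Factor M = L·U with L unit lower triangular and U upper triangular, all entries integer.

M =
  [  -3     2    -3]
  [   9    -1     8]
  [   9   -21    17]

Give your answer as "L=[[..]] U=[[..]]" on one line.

  R1 -= -3·R0 → [0,5,-1]
  R2 -= -3·R0 → [0,-15,8]
  R2 -= -3·R1 → [0,0,5]

L=[[1,0,0],[-3,1,0],[-3,-3,1]] U=[[-3,2,-3],[0,5,-1],[0,0,5]]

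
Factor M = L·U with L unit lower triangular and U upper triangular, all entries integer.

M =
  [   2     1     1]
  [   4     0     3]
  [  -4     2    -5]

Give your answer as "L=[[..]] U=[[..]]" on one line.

L=[[1,0,0],[2,1,0],[-2,-2,1]] U=[[2,1,1],[0,-2,1],[0,0,-1]]

  r1 -= 2·r0 → [0,-2,1]
  r2 -= -2·r0 → [0,4,-3]
  r2 -= -2·r1 → [0,0,-1]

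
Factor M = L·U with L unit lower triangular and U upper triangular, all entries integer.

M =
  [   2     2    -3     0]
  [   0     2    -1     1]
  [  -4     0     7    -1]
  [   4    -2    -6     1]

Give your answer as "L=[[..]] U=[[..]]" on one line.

  row1 -= 0·row0 → [0,2,-1,1]
  row2 -= -2·row0 → [0,4,1,-1]
  row3 -= 2·row0 → [0,-6,0,1]
  row2 -= 2·row1 → [0,0,3,-3]
  row3 -= -3·row1 → [0,0,-3,4]
  row3 -= -1·row2 → [0,0,0,1]

L=[[1,0,0,0],[0,1,0,0],[-2,2,1,0],[2,-3,-1,1]] U=[[2,2,-3,0],[0,2,-1,1],[0,0,3,-3],[0,0,0,1]]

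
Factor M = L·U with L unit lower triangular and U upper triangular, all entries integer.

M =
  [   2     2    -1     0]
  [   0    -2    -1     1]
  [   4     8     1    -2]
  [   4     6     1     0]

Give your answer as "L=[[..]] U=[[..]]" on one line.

  r1 -= 0·r0 → [0,-2,-1,1]
  r2 -= 2·r0 → [0,4,3,-2]
  r3 -= 2·r0 → [0,2,3,0]
  r2 -= -2·r1 → [0,0,1,0]
  r3 -= -1·r1 → [0,0,2,1]
  r3 -= 2·r2 → [0,0,0,1]

L=[[1,0,0,0],[0,1,0,0],[2,-2,1,0],[2,-1,2,1]] U=[[2,2,-1,0],[0,-2,-1,1],[0,0,1,0],[0,0,0,1]]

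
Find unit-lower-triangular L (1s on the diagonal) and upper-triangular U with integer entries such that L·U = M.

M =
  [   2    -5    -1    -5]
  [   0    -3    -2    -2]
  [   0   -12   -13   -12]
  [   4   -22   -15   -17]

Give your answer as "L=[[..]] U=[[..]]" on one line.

  r1 -= 0·r0 → [0,-3,-2,-2]
  r2 -= 0·r0 → [0,-12,-13,-12]
  r3 -= 2·r0 → [0,-12,-13,-7]
  r2 -= 4·r1 → [0,0,-5,-4]
  r3 -= 4·r1 → [0,0,-5,1]
  r3 -= 1·r2 → [0,0,0,5]

L=[[1,0,0,0],[0,1,0,0],[0,4,1,0],[2,4,1,1]] U=[[2,-5,-1,-5],[0,-3,-2,-2],[0,0,-5,-4],[0,0,0,5]]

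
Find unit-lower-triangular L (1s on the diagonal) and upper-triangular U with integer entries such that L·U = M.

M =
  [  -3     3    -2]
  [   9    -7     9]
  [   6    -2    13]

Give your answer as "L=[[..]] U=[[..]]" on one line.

L=[[1,0,0],[-3,1,0],[-2,2,1]] U=[[-3,3,-2],[0,2,3],[0,0,3]]

  r1 -= -3·r0 → [0,2,3]
  r2 -= -2·r0 → [0,4,9]
  r2 -= 2·r1 → [0,0,3]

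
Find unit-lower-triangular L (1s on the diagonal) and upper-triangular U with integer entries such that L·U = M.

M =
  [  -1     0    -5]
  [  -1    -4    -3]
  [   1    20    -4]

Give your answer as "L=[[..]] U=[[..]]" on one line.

  row1 -= 1·row0 → [0,-4,2]
  row2 -= -1·row0 → [0,20,-9]
  row2 -= -5·row1 → [0,0,1]

L=[[1,0,0],[1,1,0],[-1,-5,1]] U=[[-1,0,-5],[0,-4,2],[0,0,1]]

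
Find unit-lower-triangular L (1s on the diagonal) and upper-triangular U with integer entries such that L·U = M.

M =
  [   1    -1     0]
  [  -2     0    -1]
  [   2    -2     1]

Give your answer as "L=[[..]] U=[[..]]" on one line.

L=[[1,0,0],[-2,1,0],[2,0,1]] U=[[1,-1,0],[0,-2,-1],[0,0,1]]

  r1 -= -2·r0 → [0,-2,-1]
  r2 -= 2·r0 → [0,0,1]
  r2 -= 0·r1 → [0,0,1]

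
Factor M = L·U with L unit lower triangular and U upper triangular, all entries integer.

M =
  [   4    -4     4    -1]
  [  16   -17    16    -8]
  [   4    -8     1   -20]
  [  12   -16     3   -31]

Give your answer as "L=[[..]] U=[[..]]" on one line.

L=[[1,0,0,0],[4,1,0,0],[1,4,1,0],[3,4,3,1]] U=[[4,-4,4,-1],[0,-1,0,-4],[0,0,-3,-3],[0,0,0,-3]]

  r1 -= 4·r0 → [0,-1,0,-4]
  r2 -= 1·r0 → [0,-4,-3,-19]
  r3 -= 3·r0 → [0,-4,-9,-28]
  r2 -= 4·r1 → [0,0,-3,-3]
  r3 -= 4·r1 → [0,0,-9,-12]
  r3 -= 3·r2 → [0,0,0,-3]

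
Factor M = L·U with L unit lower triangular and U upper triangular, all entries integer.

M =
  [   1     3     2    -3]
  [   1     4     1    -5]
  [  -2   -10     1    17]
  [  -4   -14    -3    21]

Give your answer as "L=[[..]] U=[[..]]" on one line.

  row1 -= 1·row0 → [0,1,-1,-2]
  row2 -= -2·row0 → [0,-4,5,11]
  row3 -= -4·row0 → [0,-2,5,9]
  row2 -= -4·row1 → [0,0,1,3]
  row3 -= -2·row1 → [0,0,3,5]
  row3 -= 3·row2 → [0,0,0,-4]

L=[[1,0,0,0],[1,1,0,0],[-2,-4,1,0],[-4,-2,3,1]] U=[[1,3,2,-3],[0,1,-1,-2],[0,0,1,3],[0,0,0,-4]]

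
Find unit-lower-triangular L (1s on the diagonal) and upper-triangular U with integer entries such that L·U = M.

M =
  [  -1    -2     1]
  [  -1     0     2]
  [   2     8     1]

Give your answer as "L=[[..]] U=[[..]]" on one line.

L=[[1,0,0],[1,1,0],[-2,2,1]] U=[[-1,-2,1],[0,2,1],[0,0,1]]

  R1 -= 1·R0 → [0,2,1]
  R2 -= -2·R0 → [0,4,3]
  R2 -= 2·R1 → [0,0,1]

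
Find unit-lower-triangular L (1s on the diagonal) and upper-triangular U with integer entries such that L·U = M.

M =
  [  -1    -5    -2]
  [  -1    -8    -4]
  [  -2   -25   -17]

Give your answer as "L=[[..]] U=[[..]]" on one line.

L=[[1,0,0],[1,1,0],[2,5,1]] U=[[-1,-5,-2],[0,-3,-2],[0,0,-3]]

  r1 -= 1·r0 → [0,-3,-2]
  r2 -= 2·r0 → [0,-15,-13]
  r2 -= 5·r1 → [0,0,-3]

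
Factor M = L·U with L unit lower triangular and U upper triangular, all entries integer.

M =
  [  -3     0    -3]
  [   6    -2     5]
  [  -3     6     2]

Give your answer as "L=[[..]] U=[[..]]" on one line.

L=[[1,0,0],[-2,1,0],[1,-3,1]] U=[[-3,0,-3],[0,-2,-1],[0,0,2]]

  row1 -= -2·row0 → [0,-2,-1]
  row2 -= 1·row0 → [0,6,5]
  row2 -= -3·row1 → [0,0,2]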